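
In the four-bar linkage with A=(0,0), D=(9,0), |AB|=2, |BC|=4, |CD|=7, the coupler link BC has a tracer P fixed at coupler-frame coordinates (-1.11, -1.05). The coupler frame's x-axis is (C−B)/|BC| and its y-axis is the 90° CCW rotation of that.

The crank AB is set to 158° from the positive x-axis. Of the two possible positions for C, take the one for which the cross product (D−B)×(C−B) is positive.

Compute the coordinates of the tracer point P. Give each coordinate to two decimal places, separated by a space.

-2.82 -0.43

A=(0,0), D=(9.00,0)
B = A + 2.00·(cos158°, sin158°) = (-1.8544, 0.7492)
|BD| = 10.8802
circle(B,4.00) ∩ circle(D,7.00): a=3.9236, h=0.7782
  candidates: C₊=(2.1135,1.2553) cross=8.466; C₋=(2.0063,-0.2973) cross=-8.466
  mode + wants cross > 0 → take C=(2.1135,1.2553) (cross=8.466)
ex = (C−B)/|BC| = (0.9920,0.1265); ey = (-0.1265,0.9920)
P = B + -1.11·ex + -1.05·ey = (-2.8226,-0.4328)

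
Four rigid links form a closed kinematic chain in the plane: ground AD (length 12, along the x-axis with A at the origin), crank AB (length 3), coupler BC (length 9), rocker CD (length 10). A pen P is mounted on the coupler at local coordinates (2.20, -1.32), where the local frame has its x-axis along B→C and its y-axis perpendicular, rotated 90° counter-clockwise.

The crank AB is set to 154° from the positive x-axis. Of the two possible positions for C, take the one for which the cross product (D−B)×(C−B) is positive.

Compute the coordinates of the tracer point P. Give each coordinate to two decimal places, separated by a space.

-0.14 1.56

A=(0,0), D=(12.00,0)
B = A + 3.00·(cos154°, sin154°) = (-2.6964, 1.3151)
|BD| = 14.7551
circle(B,9.00) ∩ circle(D,10.00): a=6.7337, h=5.9714
  candidates: C₊=(4.5428,6.6625) cross=88.108; C₋=(3.4783,-5.2327) cross=-88.108
  mode + wants cross > 0 → take C=(4.5428,6.6625) (cross=88.108)
ex = (C−B)/|BC| = (0.8043,0.5942); ey = (-0.5942,0.8043)
P = B + 2.20·ex + -1.32·ey = (-0.1425,1.5605)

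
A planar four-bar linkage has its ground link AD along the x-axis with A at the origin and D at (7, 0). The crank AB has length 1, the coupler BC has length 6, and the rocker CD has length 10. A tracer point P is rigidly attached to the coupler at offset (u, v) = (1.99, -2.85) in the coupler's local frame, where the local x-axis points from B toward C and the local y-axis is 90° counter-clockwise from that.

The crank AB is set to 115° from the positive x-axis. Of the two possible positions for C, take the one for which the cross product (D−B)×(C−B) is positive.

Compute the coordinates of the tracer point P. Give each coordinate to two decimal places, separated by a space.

A=(0,0), D=(7.00,0)
B = A + 1.00·(cos115°, sin115°) = (-0.4226, 0.9063)
|BD| = 7.4777
circle(B,6.00) ∩ circle(D,10.00): a=-0.5405, h=5.9756
  candidates: C₊=(-0.2349,6.9034) cross=44.684; C₋=(-1.6834,-4.9597) cross=-44.684
  mode + wants cross > 0 → take C=(-0.2349,6.9034) (cross=44.684)
ex = (C−B)/|BC| = (0.0313,0.9995); ey = (-0.9995,0.0313)
P = B + 1.99·ex + -2.85·ey = (2.4883,2.8062)

2.49 2.81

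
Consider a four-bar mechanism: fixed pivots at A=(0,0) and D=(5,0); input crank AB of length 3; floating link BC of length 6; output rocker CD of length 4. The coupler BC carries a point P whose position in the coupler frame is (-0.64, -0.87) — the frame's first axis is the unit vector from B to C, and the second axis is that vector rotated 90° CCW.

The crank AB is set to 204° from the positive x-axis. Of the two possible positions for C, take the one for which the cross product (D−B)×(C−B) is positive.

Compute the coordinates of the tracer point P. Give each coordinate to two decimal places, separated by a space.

-2.69 -2.30

A=(0,0), D=(5.00,0)
B = A + 3.00·(cos204°, sin204°) = (-2.7406, -1.2202)
|BD| = 7.8362
circle(B,6.00) ∩ circle(D,4.00): a=5.1942, h=3.0033
  candidates: C₊=(1.9226,2.5553) cross=23.535; C₋=(2.8579,-3.3781) cross=-23.535
  mode + wants cross > 0 → take C=(1.9226,2.5553) (cross=23.535)
ex = (C−B)/|BC| = (0.7772,0.6292); ey = (-0.6292,0.7772)
P = B + -0.64·ex + -0.87·ey = (-2.6906,-2.2991)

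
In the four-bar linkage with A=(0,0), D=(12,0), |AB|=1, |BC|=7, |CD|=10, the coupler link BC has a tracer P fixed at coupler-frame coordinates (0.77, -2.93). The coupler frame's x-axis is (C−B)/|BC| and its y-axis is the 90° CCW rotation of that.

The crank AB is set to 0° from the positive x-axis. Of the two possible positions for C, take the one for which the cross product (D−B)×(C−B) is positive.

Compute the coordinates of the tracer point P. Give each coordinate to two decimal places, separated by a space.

3.96 -0.65

A=(0,0), D=(12.00,0)
B = A + 1.00·(cos0°, sin0°) = (1.0000, 0.0000)
|BD| = 11.0000
circle(B,7.00) ∩ circle(D,10.00): a=3.1818, h=6.2351
  candidates: C₊=(4.1818,6.2351) cross=68.586; C₋=(4.1818,-6.2351) cross=-68.586
  mode + wants cross > 0 → take C=(4.1818,6.2351) (cross=68.586)
ex = (C−B)/|BC| = (0.4545,0.8907); ey = (-0.8907,0.4545)
P = B + 0.77·ex + -2.93·ey = (3.9598,-0.6460)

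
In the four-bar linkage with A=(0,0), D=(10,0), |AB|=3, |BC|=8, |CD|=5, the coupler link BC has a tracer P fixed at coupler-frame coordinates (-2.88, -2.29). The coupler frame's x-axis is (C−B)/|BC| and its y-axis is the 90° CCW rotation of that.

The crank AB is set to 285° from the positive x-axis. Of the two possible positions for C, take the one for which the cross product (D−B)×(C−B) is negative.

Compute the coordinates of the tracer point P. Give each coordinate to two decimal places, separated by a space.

-2.56 -4.44

A=(0,0), D=(10.00,0)
B = A + 3.00·(cos285°, sin285°) = (0.7765, -2.8978)
|BD| = 9.6680
circle(B,8.00) ∩ circle(D,5.00): a=6.8510, h=4.1309
  candidates: C₊=(6.0743,3.0966) cross=39.937; C₋=(8.5506,-4.7853) cross=-39.937
  mode - wants cross < 0 → take C=(8.5506,-4.7853) (cross=-39.937)
ex = (C−B)/|BC| = (0.9718,-0.2359); ey = (0.2359,0.9718)
P = B + -2.88·ex + -2.29·ey = (-2.5625,-4.4436)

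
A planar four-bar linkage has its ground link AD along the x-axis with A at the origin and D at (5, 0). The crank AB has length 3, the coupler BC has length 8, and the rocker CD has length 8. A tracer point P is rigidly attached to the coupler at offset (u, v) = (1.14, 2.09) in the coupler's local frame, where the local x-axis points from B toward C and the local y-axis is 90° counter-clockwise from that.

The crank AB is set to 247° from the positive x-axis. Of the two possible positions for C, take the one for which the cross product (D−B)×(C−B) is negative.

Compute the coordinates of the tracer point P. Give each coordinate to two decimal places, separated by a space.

1.06 -1.93

A=(0,0), D=(5.00,0)
B = A + 3.00·(cos247°, sin247°) = (-1.1722, -2.7615)
|BD| = 6.7618
circle(B,8.00) ∩ circle(D,8.00): a=3.3809, h=7.2505
  candidates: C₊=(-1.0472,5.2375) cross=49.026; C₋=(4.8750,-7.9990) cross=-49.026
  mode - wants cross < 0 → take C=(4.8750,-7.9990) (cross=-49.026)
ex = (C−B)/|BC| = (0.7559,-0.6547); ey = (0.6547,0.7559)
P = B + 1.14·ex + 2.09·ey = (1.0578,-1.9280)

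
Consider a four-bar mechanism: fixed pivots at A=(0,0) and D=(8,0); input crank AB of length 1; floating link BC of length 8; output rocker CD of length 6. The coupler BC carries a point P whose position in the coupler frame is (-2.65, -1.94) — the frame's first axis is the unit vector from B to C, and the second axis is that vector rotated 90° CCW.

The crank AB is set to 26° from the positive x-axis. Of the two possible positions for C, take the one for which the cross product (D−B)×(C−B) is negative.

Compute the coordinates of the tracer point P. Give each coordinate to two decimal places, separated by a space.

A=(0,0), D=(8.00,0)
B = A + 1.00·(cos26°, sin26°) = (0.8988, 0.4384)
|BD| = 7.1147
circle(B,8.00) ∩ circle(D,6.00): a=5.5251, h=5.7856
  candidates: C₊=(6.7699,5.8725) cross=41.163; C₋=(6.0569,-5.6767) cross=-41.163
  mode - wants cross < 0 → take C=(6.0569,-5.6767) (cross=-41.163)
ex = (C−B)/|BC| = (0.6448,-0.7644); ey = (0.7644,0.6448)
P = B + -2.65·ex + -1.94·ey = (-2.2927,1.2131)

-2.29 1.21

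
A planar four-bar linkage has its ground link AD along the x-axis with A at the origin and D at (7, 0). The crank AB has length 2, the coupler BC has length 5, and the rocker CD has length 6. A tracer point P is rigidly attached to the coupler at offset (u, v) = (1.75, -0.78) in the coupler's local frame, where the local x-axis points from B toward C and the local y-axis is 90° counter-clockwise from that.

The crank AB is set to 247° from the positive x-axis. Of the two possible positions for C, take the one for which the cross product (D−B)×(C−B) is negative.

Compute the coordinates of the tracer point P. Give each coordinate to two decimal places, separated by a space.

0.20 -3.49

A=(0,0), D=(7.00,0)
B = A + 2.00·(cos247°, sin247°) = (-0.7815, -1.8410)
|BD| = 7.9963
circle(B,5.00) ∩ circle(D,6.00): a=3.3103, h=3.7472
  candidates: C₊=(1.5772,2.5677) cross=29.964; C₋=(3.3027,-4.7254) cross=-29.964
  mode - wants cross < 0 → take C=(3.3027,-4.7254) (cross=-29.964)
ex = (C−B)/|BC| = (0.8168,-0.5769); ey = (0.5769,0.8168)
P = B + 1.75·ex + -0.78·ey = (0.1980,-3.4877)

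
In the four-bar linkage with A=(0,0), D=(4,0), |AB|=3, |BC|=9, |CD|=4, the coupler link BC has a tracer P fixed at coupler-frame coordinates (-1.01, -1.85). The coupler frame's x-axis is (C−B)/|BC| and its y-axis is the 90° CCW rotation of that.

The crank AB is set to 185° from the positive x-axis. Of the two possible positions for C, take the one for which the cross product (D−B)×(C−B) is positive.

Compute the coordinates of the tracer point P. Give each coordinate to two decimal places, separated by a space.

A=(0,0), D=(4.00,0)
B = A + 3.00·(cos185°, sin185°) = (-2.9886, -0.2615)
|BD| = 6.9935
circle(B,9.00) ∩ circle(D,4.00): a=8.1439, h=3.8310
  candidates: C₊=(5.0064,3.8713) cross=26.792; C₋=(5.2929,-3.7853) cross=-26.792
  mode + wants cross > 0 → take C=(5.0064,3.8713) (cross=26.792)
ex = (C−B)/|BC| = (0.8883,0.4592); ey = (-0.4592,0.8883)
P = B + -1.01·ex + -1.85·ey = (-3.0363,-2.3687)

-3.04 -2.37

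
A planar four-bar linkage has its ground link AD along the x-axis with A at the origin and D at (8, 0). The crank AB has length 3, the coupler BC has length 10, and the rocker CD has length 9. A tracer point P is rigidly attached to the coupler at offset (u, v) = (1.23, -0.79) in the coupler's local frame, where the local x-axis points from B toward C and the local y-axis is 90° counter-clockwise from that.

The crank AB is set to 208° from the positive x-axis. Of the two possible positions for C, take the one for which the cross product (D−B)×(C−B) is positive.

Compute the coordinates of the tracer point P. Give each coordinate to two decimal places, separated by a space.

A=(0,0), D=(8.00,0)
B = A + 3.00·(cos208°, sin208°) = (-2.6488, -1.4084)
|BD| = 10.7416
circle(B,10.00) ∩ circle(D,9.00): a=6.2552, h=7.8021
  candidates: C₊=(2.5294,7.1465) cross=83.807; C₋=(4.5754,-8.3230) cross=-83.807
  mode + wants cross > 0 → take C=(2.5294,7.1465) (cross=83.807)
ex = (C−B)/|BC| = (0.5178,0.8555); ey = (-0.8555,0.5178)
P = B + 1.23·ex + -0.79·ey = (-1.3361,-0.7652)

-1.34 -0.77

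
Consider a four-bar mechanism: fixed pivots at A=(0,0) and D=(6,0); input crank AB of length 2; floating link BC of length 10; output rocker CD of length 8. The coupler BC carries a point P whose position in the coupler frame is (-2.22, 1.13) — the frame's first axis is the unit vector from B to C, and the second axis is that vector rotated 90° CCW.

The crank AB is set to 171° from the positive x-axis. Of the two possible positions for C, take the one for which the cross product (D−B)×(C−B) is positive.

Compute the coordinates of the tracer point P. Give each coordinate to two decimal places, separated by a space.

A=(0,0), D=(6.00,0)
B = A + 2.00·(cos171°, sin171°) = (-1.9754, 0.3129)
|BD| = 7.9815
circle(B,10.00) ∩ circle(D,8.00): a=6.2460, h=7.8095
  candidates: C₊=(4.5719,7.8715) cross=62.331; C₋=(3.9597,-7.7354) cross=-62.331
  mode + wants cross > 0 → take C=(4.5719,7.8715) (cross=62.331)
ex = (C−B)/|BC| = (0.6547,0.7559); ey = (-0.7559,0.6547)
P = B + -2.22·ex + 1.13·ey = (-4.2830,-0.6253)

-4.28 -0.63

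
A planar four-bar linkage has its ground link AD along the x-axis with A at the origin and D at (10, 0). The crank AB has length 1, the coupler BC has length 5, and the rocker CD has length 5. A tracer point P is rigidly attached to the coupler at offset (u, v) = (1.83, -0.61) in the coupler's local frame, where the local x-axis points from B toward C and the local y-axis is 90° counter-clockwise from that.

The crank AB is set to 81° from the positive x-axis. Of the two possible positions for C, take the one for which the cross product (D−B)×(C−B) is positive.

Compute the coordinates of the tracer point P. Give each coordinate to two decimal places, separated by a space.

2.01 0.46

A=(0,0), D=(10.00,0)
B = A + 1.00·(cos81°, sin81°) = (0.1564, 0.9877)
|BD| = 9.8930
circle(B,5.00) ∩ circle(D,5.00): a=4.9465, h=0.7295
  candidates: C₊=(5.1510,1.2197) cross=7.217; C₋=(5.0054,-0.2320) cross=-7.217
  mode + wants cross > 0 → take C=(5.1510,1.2197) (cross=7.217)
ex = (C−B)/|BC| = (0.9989,0.0464); ey = (-0.0464,0.9989)
P = B + 1.83·ex + -0.61·ey = (2.0128,0.4633)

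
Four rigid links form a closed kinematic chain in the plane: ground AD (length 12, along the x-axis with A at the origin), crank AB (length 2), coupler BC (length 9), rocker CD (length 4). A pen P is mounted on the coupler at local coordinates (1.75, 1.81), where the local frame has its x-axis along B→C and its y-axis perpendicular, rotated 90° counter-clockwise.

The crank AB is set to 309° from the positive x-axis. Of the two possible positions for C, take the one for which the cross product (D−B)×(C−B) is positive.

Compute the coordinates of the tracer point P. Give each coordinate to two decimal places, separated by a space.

A=(0,0), D=(12.00,0)
B = A + 2.00·(cos309°, sin309°) = (1.2586, -1.5543)
|BD| = 10.8532
circle(B,9.00) ∩ circle(D,4.00): a=8.4211, h=3.1757
  candidates: C₊=(9.1382,2.7946) cross=34.466; C₋=(10.0477,-3.4912) cross=-34.466
  mode + wants cross > 0 → take C=(9.1382,2.7946) (cross=34.466)
ex = (C−B)/|BC| = (0.8755,0.4832); ey = (-0.4832,0.8755)
P = B + 1.75·ex + 1.81·ey = (1.9162,0.8760)

1.92 0.88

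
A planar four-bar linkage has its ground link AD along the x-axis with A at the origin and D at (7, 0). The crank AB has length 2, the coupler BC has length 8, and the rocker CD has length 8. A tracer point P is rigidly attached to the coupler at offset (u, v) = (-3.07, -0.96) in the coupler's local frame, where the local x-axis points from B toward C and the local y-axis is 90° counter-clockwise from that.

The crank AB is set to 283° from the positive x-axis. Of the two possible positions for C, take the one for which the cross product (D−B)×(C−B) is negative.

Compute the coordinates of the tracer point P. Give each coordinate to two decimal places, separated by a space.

-2.31 -0.30

A=(0,0), D=(7.00,0)
B = A + 2.00·(cos283°, sin283°) = (0.4499, -1.9487)
|BD| = 6.8338
circle(B,8.00) ∩ circle(D,8.00): a=3.4169, h=7.2336
  candidates: C₊=(1.6622,5.9589) cross=49.433; C₋=(5.7877,-7.9076) cross=-49.433
  mode - wants cross < 0 → take C=(5.7877,-7.9076) (cross=-49.433)
ex = (C−B)/|BC| = (0.6672,-0.7449); ey = (0.7449,0.6672)
P = B + -3.07·ex + -0.96·ey = (-2.3135,-0.3026)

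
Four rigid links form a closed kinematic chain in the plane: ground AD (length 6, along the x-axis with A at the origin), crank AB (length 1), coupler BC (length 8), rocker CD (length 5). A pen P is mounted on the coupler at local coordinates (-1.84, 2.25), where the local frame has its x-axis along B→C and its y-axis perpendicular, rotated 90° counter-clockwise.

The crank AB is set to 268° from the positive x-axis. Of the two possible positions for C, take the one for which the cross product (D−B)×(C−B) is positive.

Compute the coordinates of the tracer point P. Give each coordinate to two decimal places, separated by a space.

A=(0,0), D=(6.00,0)
B = A + 1.00·(cos268°, sin268°) = (-0.0349, -0.9994)
|BD| = 6.1171
circle(B,8.00) ∩ circle(D,5.00): a=6.2463, h=4.9983
  candidates: C₊=(5.3109,4.9523) cross=30.575; C₋=(6.9441,-4.9101) cross=-30.575
  mode + wants cross > 0 → take C=(5.3109,4.9523) (cross=30.575)
ex = (C−B)/|BC| = (0.6682,0.7440); ey = (-0.7440,0.6682)
P = B + -1.84·ex + 2.25·ey = (-2.9383,-0.8648)

-2.94 -0.86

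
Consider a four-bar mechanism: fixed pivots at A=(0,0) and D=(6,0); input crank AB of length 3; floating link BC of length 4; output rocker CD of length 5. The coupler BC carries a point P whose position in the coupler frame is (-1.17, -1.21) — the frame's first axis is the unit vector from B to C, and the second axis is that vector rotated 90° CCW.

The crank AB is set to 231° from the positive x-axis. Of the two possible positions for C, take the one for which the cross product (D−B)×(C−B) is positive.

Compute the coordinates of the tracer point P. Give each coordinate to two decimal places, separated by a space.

A=(0,0), D=(6.00,0)
B = A + 3.00·(cos231°, sin231°) = (-1.8880, -2.3314)
|BD| = 8.2253
circle(B,4.00) ∩ circle(D,5.00): a=3.5656, h=1.8130
  candidates: C₊=(1.0175,0.4178) cross=14.912; C₋=(2.0452,-3.0594) cross=-14.912
  mode + wants cross > 0 → take C=(1.0175,0.4178) (cross=14.912)
ex = (C−B)/|BC| = (0.7264,0.6873); ey = (-0.6873,0.7264)
P = B + -1.17·ex + -1.21·ey = (-1.9062,-4.0145)

-1.91 -4.01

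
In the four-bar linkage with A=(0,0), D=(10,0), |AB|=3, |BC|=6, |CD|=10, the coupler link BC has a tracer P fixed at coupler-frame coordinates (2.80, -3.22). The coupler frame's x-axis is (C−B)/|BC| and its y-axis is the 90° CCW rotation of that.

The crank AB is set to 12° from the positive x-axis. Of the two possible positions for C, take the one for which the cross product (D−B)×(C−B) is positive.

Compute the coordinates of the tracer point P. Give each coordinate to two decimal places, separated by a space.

A=(0,0), D=(10.00,0)
B = A + 3.00·(cos12°, sin12°) = (2.9344, 0.6237)
|BD| = 7.0930
circle(B,6.00) ∩ circle(D,10.00): a=-0.9650, h=5.9219
  candidates: C₊=(2.4940,6.6075) cross=42.004; C₋=(1.4525,-5.1904) cross=-42.004
  mode + wants cross > 0 → take C=(2.4940,6.6075) (cross=42.004)
ex = (C−B)/|BC| = (-0.0734,0.9973); ey = (-0.9973,-0.0734)
P = B + 2.80·ex + -3.22·ey = (5.9402,3.6526)

5.94 3.65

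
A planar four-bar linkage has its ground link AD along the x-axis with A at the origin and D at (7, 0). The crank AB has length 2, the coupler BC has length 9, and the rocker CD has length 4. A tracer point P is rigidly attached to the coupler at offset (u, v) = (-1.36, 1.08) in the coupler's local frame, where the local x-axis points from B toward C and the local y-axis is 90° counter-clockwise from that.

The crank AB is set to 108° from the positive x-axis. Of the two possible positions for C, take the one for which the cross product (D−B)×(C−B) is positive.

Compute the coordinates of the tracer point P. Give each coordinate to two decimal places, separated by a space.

A=(0,0), D=(7.00,0)
B = A + 2.00·(cos108°, sin108°) = (-0.6180, 1.9021)
|BD| = 7.8519
circle(B,9.00) ∩ circle(D,4.00): a=8.0651, h=3.9943
  candidates: C₊=(8.1744,3.8237) cross=31.363; C₋=(6.2392,-3.9270) cross=-31.363
  mode + wants cross > 0 → take C=(8.1744,3.8237) (cross=31.363)
ex = (C−B)/|BC| = (0.9769,0.2135); ey = (-0.2135,0.9769)
P = B + -1.36·ex + 1.08·ey = (-2.1773,2.6668)

-2.18 2.67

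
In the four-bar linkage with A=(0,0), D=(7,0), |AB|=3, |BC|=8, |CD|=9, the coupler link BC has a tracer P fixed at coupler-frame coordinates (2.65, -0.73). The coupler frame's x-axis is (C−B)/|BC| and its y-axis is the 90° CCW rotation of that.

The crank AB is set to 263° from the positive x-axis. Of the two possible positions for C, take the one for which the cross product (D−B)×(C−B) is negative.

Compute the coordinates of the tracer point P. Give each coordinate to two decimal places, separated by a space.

0.92 -5.41

A=(0,0), D=(7.00,0)
B = A + 3.00·(cos263°, sin263°) = (-0.3656, -2.9776)
|BD| = 7.9447
circle(B,8.00) ∩ circle(D,9.00): a=2.9025, h=7.4549
  candidates: C₊=(-0.4688,5.0217) cross=59.227; C₋=(5.1194,-8.8013) cross=-59.227
  mode - wants cross < 0 → take C=(5.1194,-8.8013) (cross=-59.227)
ex = (C−B)/|BC| = (0.6856,-0.7280); ey = (0.7280,0.6856)
P = B + 2.65·ex + -0.73·ey = (0.9199,-5.4072)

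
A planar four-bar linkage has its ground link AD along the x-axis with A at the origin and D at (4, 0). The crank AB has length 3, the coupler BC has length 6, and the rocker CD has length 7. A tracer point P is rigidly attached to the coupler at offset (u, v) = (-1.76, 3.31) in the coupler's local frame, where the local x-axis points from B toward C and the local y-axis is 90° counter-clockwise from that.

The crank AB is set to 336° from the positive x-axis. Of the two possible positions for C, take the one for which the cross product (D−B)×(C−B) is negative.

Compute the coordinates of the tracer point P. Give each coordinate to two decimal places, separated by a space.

5.44 1.38

A=(0,0), D=(4.00,0)
B = A + 3.00·(cos336°, sin336°) = (2.7406, -1.2202)
|BD| = 1.7535
circle(B,6.00) ∩ circle(D,7.00): a=-2.8300, h=5.2907
  candidates: C₊=(-2.9734,0.6102) cross=9.277; C₋=(4.3897,-6.9891) cross=-9.277
  mode - wants cross < 0 → take C=(4.3897,-6.9891) (cross=-9.277)
ex = (C−B)/|BC| = (0.2748,-0.9615); ey = (0.9615,0.2748)
P = B + -1.76·ex + 3.31·ey = (5.4394,1.3817)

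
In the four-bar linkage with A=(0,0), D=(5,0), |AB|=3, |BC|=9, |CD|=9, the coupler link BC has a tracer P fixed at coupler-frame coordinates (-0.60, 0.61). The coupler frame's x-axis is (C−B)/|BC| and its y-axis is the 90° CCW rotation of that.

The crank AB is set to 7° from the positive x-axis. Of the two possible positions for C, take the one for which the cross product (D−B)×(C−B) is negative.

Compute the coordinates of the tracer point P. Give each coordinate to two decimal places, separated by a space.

A=(0,0), D=(5.00,0)
B = A + 3.00·(cos7°, sin7°) = (2.9776, 0.3656)
|BD| = 2.0551
circle(B,9.00) ∩ circle(D,9.00): a=1.0276, h=8.9411
  candidates: C₊=(5.5794,8.9813) cross=18.375; C₋=(2.3982,-8.6157) cross=-18.375
  mode - wants cross < 0 → take C=(2.3982,-8.6157) (cross=-18.375)
ex = (C−B)/|BC| = (-0.0644,-0.9979); ey = (0.9979,-0.0644)
P = B + -0.60·ex + 0.61·ey = (3.6250,0.9251)

3.63 0.93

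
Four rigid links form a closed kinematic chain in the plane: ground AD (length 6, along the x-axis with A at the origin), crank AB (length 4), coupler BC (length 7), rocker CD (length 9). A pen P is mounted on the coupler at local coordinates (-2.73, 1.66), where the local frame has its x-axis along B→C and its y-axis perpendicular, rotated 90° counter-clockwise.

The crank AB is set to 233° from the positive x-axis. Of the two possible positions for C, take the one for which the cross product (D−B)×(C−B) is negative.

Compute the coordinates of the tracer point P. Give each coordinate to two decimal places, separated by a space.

A=(0,0), D=(6.00,0)
B = A + 4.00·(cos233°, sin233°) = (-2.4073, -3.1945)
|BD| = 8.9937
circle(B,7.00) ∩ circle(D,9.00): a=2.7178, h=6.4508
  candidates: C₊=(-2.1580,3.8010) cross=58.017; C₋=(2.4247,-8.2594) cross=-58.017
  mode - wants cross < 0 → take C=(2.4247,-8.2594) (cross=-58.017)
ex = (C−B)/|BC| = (0.6903,-0.7235); ey = (0.7235,0.6903)
P = B + -2.73·ex + 1.66·ey = (-3.0906,-0.0734)

-3.09 -0.07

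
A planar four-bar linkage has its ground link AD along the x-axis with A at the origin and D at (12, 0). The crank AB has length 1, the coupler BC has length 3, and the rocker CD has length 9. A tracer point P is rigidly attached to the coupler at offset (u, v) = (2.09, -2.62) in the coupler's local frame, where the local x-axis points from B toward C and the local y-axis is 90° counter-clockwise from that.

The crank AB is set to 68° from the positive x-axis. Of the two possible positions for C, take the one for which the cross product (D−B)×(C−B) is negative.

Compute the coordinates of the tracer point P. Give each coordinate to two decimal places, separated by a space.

0.97 -2.37

A=(0,0), D=(12.00,0)
B = A + 1.00·(cos68°, sin68°) = (0.3746, 0.9272)
|BD| = 11.6623
circle(B,3.00) ∩ circle(D,9.00): a=2.7443, h=1.2120
  candidates: C₊=(3.2066,1.9171) cross=14.134; C₋=(3.0139,-0.4991) cross=-14.134
  mode - wants cross < 0 → take C=(3.0139,-0.4991) (cross=-14.134)
ex = (C−B)/|BC| = (0.8797,-0.4754); ey = (0.4754,0.8797)
P = B + 2.09·ex + -2.62·ey = (0.9676,-2.3714)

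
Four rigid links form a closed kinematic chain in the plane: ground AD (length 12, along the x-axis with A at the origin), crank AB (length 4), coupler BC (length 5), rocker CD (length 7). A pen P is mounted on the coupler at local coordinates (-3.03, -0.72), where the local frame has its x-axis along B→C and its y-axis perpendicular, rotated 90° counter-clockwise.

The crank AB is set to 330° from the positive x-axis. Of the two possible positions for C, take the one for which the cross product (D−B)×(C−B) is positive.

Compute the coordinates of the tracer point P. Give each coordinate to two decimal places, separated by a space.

2.90 -5.06

A=(0,0), D=(12.00,0)
B = A + 4.00·(cos330°, sin330°) = (3.4641, -2.0000)
|BD| = 8.7671
circle(B,5.00) ∩ circle(D,7.00): a=3.0148, h=3.9889
  candidates: C₊=(5.4894,2.5714) cross=34.971; C₋=(7.3094,-5.1959) cross=-34.971
  mode + wants cross > 0 → take C=(5.4894,2.5714) (cross=34.971)
ex = (C−B)/|BC| = (0.4051,0.9143); ey = (-0.9143,0.4051)
P = B + -3.03·ex + -0.72·ey = (2.8950,-5.0619)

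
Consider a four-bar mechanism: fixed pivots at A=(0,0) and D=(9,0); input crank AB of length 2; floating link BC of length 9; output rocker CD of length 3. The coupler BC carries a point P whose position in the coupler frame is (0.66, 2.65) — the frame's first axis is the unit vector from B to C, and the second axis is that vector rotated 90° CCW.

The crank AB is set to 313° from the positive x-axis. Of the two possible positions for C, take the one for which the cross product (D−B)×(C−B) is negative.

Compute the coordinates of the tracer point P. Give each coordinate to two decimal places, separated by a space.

A=(0,0), D=(9.00,0)
B = A + 2.00·(cos313°, sin313°) = (1.3640, -1.4627)
|BD| = 7.7748
circle(B,9.00) ∩ circle(D,3.00): a=8.5177, h=2.9066
  candidates: C₊=(9.1828,2.9944) cross=22.598; C₋=(10.2765,-2.7149) cross=-22.598
  mode - wants cross < 0 → take C=(10.2765,-2.7149) (cross=-22.598)
ex = (C−B)/|BC| = (0.9903,-0.1391); ey = (0.1391,0.9903)
P = B + 0.66·ex + 2.65·ey = (2.3863,1.0697)

2.39 1.07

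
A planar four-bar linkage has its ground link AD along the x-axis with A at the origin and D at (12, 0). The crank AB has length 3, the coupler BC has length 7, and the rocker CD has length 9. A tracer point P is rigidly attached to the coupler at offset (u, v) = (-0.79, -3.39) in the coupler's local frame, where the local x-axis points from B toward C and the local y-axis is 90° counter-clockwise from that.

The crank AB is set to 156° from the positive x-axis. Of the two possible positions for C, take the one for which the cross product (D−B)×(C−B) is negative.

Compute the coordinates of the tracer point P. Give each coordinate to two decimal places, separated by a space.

A=(0,0), D=(12.00,0)
B = A + 3.00·(cos156°, sin156°) = (-2.7406, 1.2202)
|BD| = 14.7911
circle(B,7.00) ∩ circle(D,9.00): a=6.3138, h=3.0226
  candidates: C₊=(3.8010,3.7116) cross=44.707; C₋=(3.3023,-2.3129) cross=-44.707
  mode - wants cross < 0 → take C=(3.3023,-2.3129) (cross=-44.707)
ex = (C−B)/|BC| = (0.8633,-0.5047); ey = (0.5047,0.8633)
P = B + -0.79·ex + -3.39·ey = (-5.1337,-1.3075)

-5.13 -1.31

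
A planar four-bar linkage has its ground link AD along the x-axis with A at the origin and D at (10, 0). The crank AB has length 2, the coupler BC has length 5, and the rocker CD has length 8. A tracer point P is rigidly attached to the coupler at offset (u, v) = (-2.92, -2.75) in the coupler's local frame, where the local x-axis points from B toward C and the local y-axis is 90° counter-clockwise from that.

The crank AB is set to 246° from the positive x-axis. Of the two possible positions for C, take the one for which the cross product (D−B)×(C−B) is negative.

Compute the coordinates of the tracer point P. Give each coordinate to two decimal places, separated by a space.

-4.75 -2.57

A=(0,0), D=(10.00,0)
B = A + 2.00·(cos246°, sin246°) = (-0.8135, -1.8271)
|BD| = 10.9667
circle(B,5.00) ∩ circle(D,8.00): a=3.7053, h=3.3572
  candidates: C₊=(2.2807,2.1005) cross=36.818; C₋=(3.3993,-4.5201) cross=-36.818
  mode - wants cross < 0 → take C=(3.3993,-4.5201) (cross=-36.818)
ex = (C−B)/|BC| = (0.8426,-0.5386); ey = (0.5386,0.8426)
P = B + -2.92·ex + -2.75·ey = (-4.7549,-2.5714)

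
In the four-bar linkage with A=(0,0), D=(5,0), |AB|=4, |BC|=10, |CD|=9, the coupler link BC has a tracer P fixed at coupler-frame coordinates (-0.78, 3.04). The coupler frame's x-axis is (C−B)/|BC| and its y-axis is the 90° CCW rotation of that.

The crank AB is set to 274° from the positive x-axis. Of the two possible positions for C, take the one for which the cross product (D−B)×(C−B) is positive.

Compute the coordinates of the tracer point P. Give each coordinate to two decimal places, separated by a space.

-2.52 -5.42

A=(0,0), D=(5.00,0)
B = A + 4.00·(cos274°, sin274°) = (0.2790, -3.9903)
|BD| = 6.1814
circle(B,10.00) ∩ circle(D,9.00): a=4.6276, h=8.8649
  candidates: C₊=(-1.9092,5.7674) cross=54.797; C₋=(9.5358,-7.7735) cross=-54.797
  mode + wants cross > 0 → take C=(-1.9092,5.7674) (cross=54.797)
ex = (C−B)/|BC| = (-0.2188,0.9758); ey = (-0.9758,-0.2188)
P = B + -0.78·ex + 3.04·ey = (-2.5166,-5.4166)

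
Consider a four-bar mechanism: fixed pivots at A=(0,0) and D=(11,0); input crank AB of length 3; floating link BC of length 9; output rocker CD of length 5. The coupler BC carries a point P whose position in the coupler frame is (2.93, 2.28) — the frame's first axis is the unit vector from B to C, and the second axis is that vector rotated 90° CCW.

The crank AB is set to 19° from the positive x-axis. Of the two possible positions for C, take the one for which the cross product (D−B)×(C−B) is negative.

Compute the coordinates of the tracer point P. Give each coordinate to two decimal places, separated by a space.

6.55 0.83

A=(0,0), D=(11.00,0)
B = A + 3.00·(cos19°, sin19°) = (2.8366, 0.9767)
|BD| = 8.2217
circle(B,9.00) ∩ circle(D,5.00): a=7.5165, h=4.9500
  candidates: C₊=(10.8878,4.9987) cross=40.697; C₋=(9.7118,-4.8312) cross=-40.697
  mode - wants cross < 0 → take C=(9.7118,-4.8312) (cross=-40.697)
ex = (C−B)/|BC| = (0.7639,-0.6453); ey = (0.6453,0.7639)
P = B + 2.93·ex + 2.28·ey = (6.5461,0.8276)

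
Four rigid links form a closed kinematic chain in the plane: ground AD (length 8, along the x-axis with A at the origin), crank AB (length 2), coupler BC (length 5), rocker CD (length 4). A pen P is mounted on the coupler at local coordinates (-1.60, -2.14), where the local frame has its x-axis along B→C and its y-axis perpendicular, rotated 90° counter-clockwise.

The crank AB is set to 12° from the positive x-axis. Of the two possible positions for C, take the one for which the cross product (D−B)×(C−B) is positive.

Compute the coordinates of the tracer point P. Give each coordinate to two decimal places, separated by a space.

1.97 -2.26

A=(0,0), D=(8.00,0)
B = A + 2.00·(cos12°, sin12°) = (1.9563, 0.4158)
|BD| = 6.0580
circle(B,5.00) ∩ circle(D,4.00): a=3.7718, h=3.2823
  candidates: C₊=(5.9445,3.4315) cross=19.884; C₋=(5.4939,-3.1176) cross=-19.884
  mode + wants cross > 0 → take C=(5.9445,3.4315) (cross=19.884)
ex = (C−B)/|BC| = (0.7976,0.6031); ey = (-0.6031,0.7976)
P = B + -1.60·ex + -2.14·ey = (1.9708,-2.2561)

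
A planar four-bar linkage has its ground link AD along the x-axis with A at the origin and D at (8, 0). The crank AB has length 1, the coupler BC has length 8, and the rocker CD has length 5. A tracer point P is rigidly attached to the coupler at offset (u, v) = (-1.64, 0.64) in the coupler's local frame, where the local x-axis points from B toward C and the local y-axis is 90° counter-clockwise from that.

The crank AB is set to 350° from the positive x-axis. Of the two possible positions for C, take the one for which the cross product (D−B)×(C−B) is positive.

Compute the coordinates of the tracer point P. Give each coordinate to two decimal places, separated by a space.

A=(0,0), D=(8.00,0)
B = A + 1.00·(cos350°, sin350°) = (0.9848, -0.1736)
|BD| = 7.0173
circle(B,8.00) ∩ circle(D,5.00): a=6.2875, h=4.9464
  candidates: C₊=(7.1480,4.9269) cross=34.711; C₋=(7.3928,-4.9630) cross=-34.711
  mode + wants cross > 0 → take C=(7.1480,4.9269) (cross=34.711)
ex = (C−B)/|BC| = (0.7704,0.6376); ey = (-0.6376,0.7704)
P = B + -1.64·ex + 0.64·ey = (-0.6867,-0.7262)

-0.69 -0.73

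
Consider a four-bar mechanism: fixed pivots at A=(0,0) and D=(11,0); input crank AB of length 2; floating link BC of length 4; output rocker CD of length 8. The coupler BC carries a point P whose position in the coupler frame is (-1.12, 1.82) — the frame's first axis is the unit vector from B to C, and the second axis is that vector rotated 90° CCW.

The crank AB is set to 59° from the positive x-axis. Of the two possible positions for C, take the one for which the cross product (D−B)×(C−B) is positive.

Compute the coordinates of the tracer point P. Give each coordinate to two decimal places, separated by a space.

-0.97 2.46

A=(0,0), D=(11.00,0)
B = A + 2.00·(cos59°, sin59°) = (1.0301, 1.7143)
|BD| = 10.1162
circle(B,4.00) ∩ circle(D,8.00): a=2.6857, h=2.9643
  candidates: C₊=(4.1793,4.1806) cross=29.987; C₋=(3.1746,-1.6622) cross=-29.987
  mode + wants cross > 0 → take C=(4.1793,4.1806) (cross=29.987)
ex = (C−B)/|BC| = (0.7873,0.6166); ey = (-0.6166,0.7873)
P = B + -1.12·ex + 1.82·ey = (-0.9739,2.4567)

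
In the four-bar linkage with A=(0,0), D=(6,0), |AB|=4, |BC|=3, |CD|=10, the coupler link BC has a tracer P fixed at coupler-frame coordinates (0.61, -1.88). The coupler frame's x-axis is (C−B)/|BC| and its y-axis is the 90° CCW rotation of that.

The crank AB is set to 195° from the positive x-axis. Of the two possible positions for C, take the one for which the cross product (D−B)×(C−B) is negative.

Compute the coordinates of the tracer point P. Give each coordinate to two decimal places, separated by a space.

A=(0,0), D=(6.00,0)
B = A + 4.00·(cos195°, sin195°) = (-3.8637, -1.0353)
|BD| = 9.9179
circle(B,3.00) ∩ circle(D,10.00): a=0.3713, h=2.9769
  candidates: C₊=(-3.8052,1.9642) cross=29.525; C₋=(-3.1837,-3.9572) cross=-29.525
  mode - wants cross < 0 → take C=(-3.1837,-3.9572) (cross=-29.525)
ex = (C−B)/|BC| = (0.2267,-0.9740); ey = (0.9740,0.2267)
P = B + 0.61·ex + -1.88·ey = (-5.5565,-2.0555)

-5.56 -2.06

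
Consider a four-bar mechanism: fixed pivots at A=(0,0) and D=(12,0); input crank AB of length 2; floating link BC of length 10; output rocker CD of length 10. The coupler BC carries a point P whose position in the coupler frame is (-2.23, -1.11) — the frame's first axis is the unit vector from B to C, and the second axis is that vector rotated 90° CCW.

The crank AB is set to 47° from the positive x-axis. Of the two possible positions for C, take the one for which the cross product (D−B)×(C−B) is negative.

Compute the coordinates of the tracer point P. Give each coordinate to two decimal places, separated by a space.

A=(0,0), D=(12.00,0)
B = A + 2.00·(cos47°, sin47°) = (1.3640, 1.4627)
|BD| = 10.7361
circle(B,10.00) ∩ circle(D,10.00): a=5.3681, h=8.4371
  candidates: C₊=(7.8315,9.0897) cross=90.581; C₋=(5.5325,-7.6270) cross=-90.581
  mode - wants cross < 0 → take C=(5.5325,-7.6270) (cross=-90.581)
ex = (C−B)/|BC| = (0.4169,-0.9090); ey = (0.9090,0.4169)
P = B + -2.23·ex + -1.11·ey = (-0.5745,3.0270)

-0.57 3.03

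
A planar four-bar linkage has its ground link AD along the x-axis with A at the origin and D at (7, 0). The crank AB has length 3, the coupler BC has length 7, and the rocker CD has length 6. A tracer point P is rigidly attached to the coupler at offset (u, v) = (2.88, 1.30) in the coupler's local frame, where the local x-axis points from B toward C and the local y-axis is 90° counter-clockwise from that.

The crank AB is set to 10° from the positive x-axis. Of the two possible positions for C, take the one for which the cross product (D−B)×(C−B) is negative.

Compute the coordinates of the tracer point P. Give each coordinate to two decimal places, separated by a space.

5.31 -1.58

A=(0,0), D=(7.00,0)
B = A + 3.00·(cos10°, sin10°) = (2.9544, 0.5209)
|BD| = 4.0790
circle(B,7.00) ∩ circle(D,6.00): a=3.6330, h=5.9834
  candidates: C₊=(7.3219,5.9914) cross=24.406; C₋=(5.7935,-5.8775) cross=-24.406
  mode - wants cross < 0 → take C=(5.7935,-5.8775) (cross=-24.406)
ex = (C−B)/|BC| = (0.4056,-0.9141); ey = (0.9141,0.4056)
P = B + 2.88·ex + 1.30·ey = (5.3108,-1.5843)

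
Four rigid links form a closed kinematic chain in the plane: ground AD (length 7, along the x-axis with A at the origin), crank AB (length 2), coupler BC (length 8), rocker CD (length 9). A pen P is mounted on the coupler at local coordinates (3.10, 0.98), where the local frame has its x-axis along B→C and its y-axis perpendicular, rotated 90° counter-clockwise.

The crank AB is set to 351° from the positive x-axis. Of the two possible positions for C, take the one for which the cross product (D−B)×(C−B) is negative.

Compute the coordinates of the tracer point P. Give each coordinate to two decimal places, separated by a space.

A=(0,0), D=(7.00,0)
B = A + 2.00·(cos351°, sin351°) = (1.9754, -0.3129)
|BD| = 5.0344
circle(B,8.00) ∩ circle(D,9.00): a=0.8288, h=7.9570
  candidates: C₊=(2.3081,7.6802) cross=40.058; C₋=(3.2971,-8.2029) cross=-40.058
  mode - wants cross < 0 → take C=(3.2971,-8.2029) (cross=-40.058)
ex = (C−B)/|BC| = (0.1652,-0.9863); ey = (0.9863,0.1652)
P = B + 3.10·ex + 0.98·ey = (3.4541,-3.2084)

3.45 -3.21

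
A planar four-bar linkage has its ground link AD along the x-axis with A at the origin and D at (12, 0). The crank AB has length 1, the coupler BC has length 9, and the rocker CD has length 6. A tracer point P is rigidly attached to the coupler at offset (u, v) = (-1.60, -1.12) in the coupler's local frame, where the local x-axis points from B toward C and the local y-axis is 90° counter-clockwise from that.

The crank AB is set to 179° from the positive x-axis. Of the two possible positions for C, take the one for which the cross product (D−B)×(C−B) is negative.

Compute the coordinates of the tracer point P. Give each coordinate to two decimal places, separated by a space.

A=(0,0), D=(12.00,0)
B = A + 1.00·(cos179°, sin179°) = (-0.9998, 0.0175)
|BD| = 12.9999
circle(B,9.00) ∩ circle(D,6.00): a=8.2307, h=3.6408
  candidates: C₊=(7.2358,3.6472) cross=47.330; C₋=(7.2260,-3.6344) cross=-47.330
  mode - wants cross < 0 → take C=(7.2260,-3.6344) (cross=-47.330)
ex = (C−B)/|BC| = (0.9140,-0.4058); ey = (0.4058,0.9140)
P = B + -1.60·ex + -1.12·ey = (-2.9167,-0.3570)

-2.92 -0.36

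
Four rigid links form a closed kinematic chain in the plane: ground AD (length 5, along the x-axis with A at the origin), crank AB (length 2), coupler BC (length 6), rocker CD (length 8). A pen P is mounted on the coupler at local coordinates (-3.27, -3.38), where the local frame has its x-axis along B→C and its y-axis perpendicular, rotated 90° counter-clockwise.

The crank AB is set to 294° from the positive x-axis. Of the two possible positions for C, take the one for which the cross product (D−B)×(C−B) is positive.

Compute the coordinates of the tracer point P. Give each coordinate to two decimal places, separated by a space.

5.40 -2.88

A=(0,0), D=(5.00,0)
B = A + 2.00·(cos294°, sin294°) = (0.8135, -1.8271)
|BD| = 4.5679
circle(B,6.00) ∩ circle(D,8.00): a=-0.7810, h=5.9490
  candidates: C₊=(-2.2818,3.3129) cross=27.174; C₋=(2.4772,-7.5918) cross=-27.174
  mode + wants cross > 0 → take C=(-2.2818,3.3129) (cross=27.174)
ex = (C−B)/|BC| = (-0.5159,0.8567); ey = (-0.8567,-0.5159)
P = B + -3.27·ex + -3.38·ey = (5.3959,-2.8847)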